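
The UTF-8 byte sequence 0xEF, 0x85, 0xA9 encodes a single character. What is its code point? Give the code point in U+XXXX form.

U+F169

Leading byte 0xEF = 11101111 matches 1110xxxx → 3-byte sequence.
Byte 1: 0xEF = 11101111, payload 1111 (4 bits).
Byte 2: 0x85 = 10000101 (10xxxxxx ✓), payload 000101.
Byte 3: 0xA9 = 10101001 (10xxxxxx ✓), payload 101001.
Concatenate: 1111000101101001 = 0xF169 (16 bits → U+F169).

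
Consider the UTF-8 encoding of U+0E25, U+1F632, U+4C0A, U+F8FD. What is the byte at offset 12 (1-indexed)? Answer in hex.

1-indexed offset 12 is 0-indexed offset 11.
U+0E25 → 3-byte form E0 B8 A5 at offsets 0–2.
U+1F632 → 4-byte form F0 9F 98 B2 at offsets 3–6.
U+4C0A → 3-byte form E4 B0 8A at offsets 7–9.
U+F8FD → 3-byte form EF A3 BD at offsets 10–12.
Offset 11 falls in char 4's range; it's byte 2 of EF A3 BD = 0xA3.

0xA3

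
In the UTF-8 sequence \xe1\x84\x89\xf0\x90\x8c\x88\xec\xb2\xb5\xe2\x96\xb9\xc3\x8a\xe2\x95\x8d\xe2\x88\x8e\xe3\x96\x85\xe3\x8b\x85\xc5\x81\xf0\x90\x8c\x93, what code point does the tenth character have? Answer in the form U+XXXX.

U+0141

Offset 0: leading byte 0xE1 = 11100001 → 3-byte char #1 = E1 84 89.
Offset 3: leading byte 0xF0 = 11110000 → 4-byte char #2 = F0 90 8C 88.
Offset 7: leading byte 0xEC = 11101100 → 3-byte char #3 = EC B2 B5.
Offset 10: leading byte 0xE2 = 11100010 → 3-byte char #4 = E2 96 B9.
Offset 13: leading byte 0xC3 = 11000011 → 2-byte char #5 = C3 8A.
Offset 15: leading byte 0xE2 = 11100010 → 3-byte char #6 = E2 95 8D.
Offset 18: leading byte 0xE2 = 11100010 → 3-byte char #7 = E2 88 8E.
Offset 21: leading byte 0xE3 = 11100011 → 3-byte char #8 = E3 96 85.
Offset 24: leading byte 0xE3 = 11100011 → 3-byte char #9 = E3 8B 85.
Offset 27: leading byte 0xC5 = 11000101 → 2-byte char #10 = C5 81.
Leading byte 0xC5 = 11000101 matches 110xxxxx → 2-byte sequence.
Byte 1: 0xC5 = 11000101, payload 00101 (5 bits).
Byte 2: 0x81 = 10000001 (10xxxxxx ✓), payload 000001.
Concatenate: 00101000001 = 0x141 (11 bits → U+0141).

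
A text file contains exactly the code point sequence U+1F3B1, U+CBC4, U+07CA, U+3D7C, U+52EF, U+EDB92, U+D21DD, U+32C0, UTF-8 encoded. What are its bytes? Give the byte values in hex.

U+1F3B1: 4-byte form → F0 9F 8E B1.
U+CBC4: 3-byte form → EC AF 84.
U+07CA: 2-byte form → DF 8A.
U+3D7C: 3-byte form → E3 B5 BC.
U+52EF: 3-byte form → E5 8B AF.
U+EDB92: 4-byte form → F3 AD AE 92.
U+D21DD: 4-byte form → F3 92 87 9D.
U+32C0: 3-byte form → E3 8B 80.
Concatenated (26 bytes): F0 9F 8E B1 EC AF 84 DF 8A E3 B5 BC E5 8B AF F3 AD AE 92 F3 92 87 9D E3 8B 80.

F0 9F 8E B1 EC AF 84 DF 8A E3 B5 BC E5 8B AF F3 AD AE 92 F3 92 87 9D E3 8B 80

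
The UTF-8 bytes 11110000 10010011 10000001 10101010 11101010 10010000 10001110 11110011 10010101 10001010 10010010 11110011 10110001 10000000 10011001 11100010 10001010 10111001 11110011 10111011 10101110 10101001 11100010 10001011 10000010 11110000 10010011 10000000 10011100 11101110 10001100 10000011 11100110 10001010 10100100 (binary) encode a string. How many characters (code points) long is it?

Byte at offset 0: 0xF0 = 11110000 → 4-byte char (#1). Advance 4.
Byte at offset 4: 0xEA = 11101010 → 3-byte char (#2). Advance 3.
Byte at offset 7: 0xF3 = 11110011 → 4-byte char (#3). Advance 4.
Byte at offset 11: 0xF3 = 11110011 → 4-byte char (#4). Advance 4.
Byte at offset 15: 0xE2 = 11100010 → 3-byte char (#5). Advance 3.
Byte at offset 18: 0xF3 = 11110011 → 4-byte char (#6). Advance 4.
Byte at offset 22: 0xE2 = 11100010 → 3-byte char (#7). Advance 3.
Byte at offset 25: 0xF0 = 11110000 → 4-byte char (#8). Advance 4.
Byte at offset 29: 0xEE = 11101110 → 3-byte char (#9). Advance 3.
Byte at offset 32: 0xE6 = 11100110 → 3-byte char (#10). Advance 3.
Reached end at offset 35 after 10 code points.

10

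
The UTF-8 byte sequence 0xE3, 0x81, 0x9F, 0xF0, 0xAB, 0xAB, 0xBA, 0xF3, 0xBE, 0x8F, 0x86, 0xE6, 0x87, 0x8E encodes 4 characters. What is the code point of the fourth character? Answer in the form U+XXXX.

Offset 0: leading byte 0xE3 = 11100011 → 3-byte char #1 = E3 81 9F.
Offset 3: leading byte 0xF0 = 11110000 → 4-byte char #2 = F0 AB AB BA.
Offset 7: leading byte 0xF3 = 11110011 → 4-byte char #3 = F3 BE 8F 86.
Offset 11: leading byte 0xE6 = 11100110 → 3-byte char #4 = E6 87 8E.
Leading byte 0xE6 = 11100110 matches 1110xxxx → 3-byte sequence.
Byte 1: 0xE6 = 11100110, payload 0110 (4 bits).
Byte 2: 0x87 = 10000111 (10xxxxxx ✓), payload 000111.
Byte 3: 0x8E = 10001110 (10xxxxxx ✓), payload 001110.
Concatenate: 0110000111001110 = 0x61CE (16 bits → U+61CE).

U+61CE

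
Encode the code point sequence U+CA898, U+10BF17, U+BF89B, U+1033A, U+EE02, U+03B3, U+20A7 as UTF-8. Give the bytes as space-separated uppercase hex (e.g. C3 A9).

F3 8A A2 98 F4 8B BC 97 F2 BF A2 9B F0 90 8C BA EE B8 82 CE B3 E2 82 A7

U+CA898: 4-byte form → F3 8A A2 98.
U+10BF17: 4-byte form → F4 8B BC 97.
U+BF89B: 4-byte form → F2 BF A2 9B.
U+1033A: 4-byte form → F0 90 8C BA.
U+EE02: 3-byte form → EE B8 82.
U+03B3: 2-byte form → CE B3.
U+20A7: 3-byte form → E2 82 A7.
Concatenated (24 bytes): F3 8A A2 98 F4 8B BC 97 F2 BF A2 9B F0 90 8C BA EE B8 82 CE B3 E2 82 A7.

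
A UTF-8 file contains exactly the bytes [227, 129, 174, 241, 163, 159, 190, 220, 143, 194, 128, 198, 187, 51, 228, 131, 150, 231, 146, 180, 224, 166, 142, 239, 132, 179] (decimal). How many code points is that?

10

Byte at offset 0: 0xE3 = 11100011 → 3-byte char (#1). Advance 3.
Byte at offset 3: 0xF1 = 11110001 → 4-byte char (#2). Advance 4.
Byte at offset 7: 0xDC = 11011100 → 2-byte char (#3). Advance 2.
Byte at offset 9: 0xC2 = 11000010 → 2-byte char (#4). Advance 2.
Byte at offset 11: 0xC6 = 11000110 → 2-byte char (#5). Advance 2.
Byte at offset 13: 0x33 = 00110011 → 1-byte char (#6). Advance 1.
Byte at offset 14: 0xE4 = 11100100 → 3-byte char (#7). Advance 3.
Byte at offset 17: 0xE7 = 11100111 → 3-byte char (#8). Advance 3.
Byte at offset 20: 0xE0 = 11100000 → 3-byte char (#9). Advance 3.
Byte at offset 23: 0xEF = 11101111 → 3-byte char (#10). Advance 3.
Reached end at offset 26 after 10 code points.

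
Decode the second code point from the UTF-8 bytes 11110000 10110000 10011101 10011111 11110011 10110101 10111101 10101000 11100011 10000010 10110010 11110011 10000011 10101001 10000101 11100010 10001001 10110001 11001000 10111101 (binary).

Offset 0: leading byte 0xF0 = 11110000 → 4-byte char #1 = F0 B0 9D 9F.
Offset 4: leading byte 0xF3 = 11110011 → 4-byte char #2 = F3 B5 BD A8.
Leading byte 0xF3 = 11110011 matches 11110xxx → 4-byte sequence.
Byte 1: 0xF3 = 11110011, payload 011 (3 bits).
Byte 2: 0xB5 = 10110101 (10xxxxxx ✓), payload 110101.
Byte 3: 0xBD = 10111101 (10xxxxxx ✓), payload 111101.
Byte 4: 0xA8 = 10101000 (10xxxxxx ✓), payload 101000.
Concatenate: 011110101111101101000 = 0xF5F68 (21 bits → U+F5F68).

U+F5F68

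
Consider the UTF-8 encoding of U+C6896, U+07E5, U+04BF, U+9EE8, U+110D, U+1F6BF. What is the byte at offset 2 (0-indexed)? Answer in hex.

U+C6896 → 4-byte form F3 86 A2 96 at offsets 0–3.
Offset 2 falls in char 1's range; it's byte 3 of F3 86 A2 96 = 0xA2.

0xA2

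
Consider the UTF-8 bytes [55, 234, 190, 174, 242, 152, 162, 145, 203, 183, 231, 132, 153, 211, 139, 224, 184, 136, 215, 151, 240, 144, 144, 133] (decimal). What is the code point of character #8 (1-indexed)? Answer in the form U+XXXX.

U+05D7

Offset 0: leading byte 0x37 = 00110111 → 1-byte char #1 = 37.
Offset 1: leading byte 0xEA = 11101010 → 3-byte char #2 = EA BE AE.
Offset 4: leading byte 0xF2 = 11110010 → 4-byte char #3 = F2 98 A2 91.
Offset 8: leading byte 0xCB = 11001011 → 2-byte char #4 = CB B7.
Offset 10: leading byte 0xE7 = 11100111 → 3-byte char #5 = E7 84 99.
Offset 13: leading byte 0xD3 = 11010011 → 2-byte char #6 = D3 8B.
Offset 15: leading byte 0xE0 = 11100000 → 3-byte char #7 = E0 B8 88.
Offset 18: leading byte 0xD7 = 11010111 → 2-byte char #8 = D7 97.
Leading byte 0xD7 = 11010111 matches 110xxxxx → 2-byte sequence.
Byte 1: 0xD7 = 11010111, payload 10111 (5 bits).
Byte 2: 0x97 = 10010111 (10xxxxxx ✓), payload 010111.
Concatenate: 10111010111 = 0x5D7 (11 bits → U+05D7).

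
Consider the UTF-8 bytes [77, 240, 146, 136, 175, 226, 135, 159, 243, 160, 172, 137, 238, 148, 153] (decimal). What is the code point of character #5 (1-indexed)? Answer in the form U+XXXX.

Offset 0: leading byte 0x4D = 01001101 → 1-byte char #1 = 4D.
Offset 1: leading byte 0xF0 = 11110000 → 4-byte char #2 = F0 92 88 AF.
Offset 5: leading byte 0xE2 = 11100010 → 3-byte char #3 = E2 87 9F.
Offset 8: leading byte 0xF3 = 11110011 → 4-byte char #4 = F3 A0 AC 89.
Offset 12: leading byte 0xEE = 11101110 → 3-byte char #5 = EE 94 99.
Leading byte 0xEE = 11101110 matches 1110xxxx → 3-byte sequence.
Byte 1: 0xEE = 11101110, payload 1110 (4 bits).
Byte 2: 0x94 = 10010100 (10xxxxxx ✓), payload 010100.
Byte 3: 0x99 = 10011001 (10xxxxxx ✓), payload 011001.
Concatenate: 1110010100011001 = 0xE519 (16 bits → U+E519).

U+E519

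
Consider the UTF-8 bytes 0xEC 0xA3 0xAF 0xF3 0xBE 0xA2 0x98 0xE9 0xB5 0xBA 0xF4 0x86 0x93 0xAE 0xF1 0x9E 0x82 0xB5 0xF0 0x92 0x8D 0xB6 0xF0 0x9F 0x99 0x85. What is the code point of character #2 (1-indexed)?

Offset 0: leading byte 0xEC = 11101100 → 3-byte char #1 = EC A3 AF.
Offset 3: leading byte 0xF3 = 11110011 → 4-byte char #2 = F3 BE A2 98.
Leading byte 0xF3 = 11110011 matches 11110xxx → 4-byte sequence.
Byte 1: 0xF3 = 11110011, payload 011 (3 bits).
Byte 2: 0xBE = 10111110 (10xxxxxx ✓), payload 111110.
Byte 3: 0xA2 = 10100010 (10xxxxxx ✓), payload 100010.
Byte 4: 0x98 = 10011000 (10xxxxxx ✓), payload 011000.
Concatenate: 011111110100010011000 = 0xFE898 (21 bits → U+FE898).

U+FE898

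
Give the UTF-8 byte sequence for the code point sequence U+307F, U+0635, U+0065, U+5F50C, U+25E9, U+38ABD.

E3 81 BF D8 B5 65 F1 9F 94 8C E2 97 A9 F0 B8 AA BD

U+307F: 3-byte form → E3 81 BF.
U+0635: 2-byte form → D8 B5.
U+0065: 1-byte form → 65.
U+5F50C: 4-byte form → F1 9F 94 8C.
U+25E9: 3-byte form → E2 97 A9.
U+38ABD: 4-byte form → F0 B8 AA BD.
Concatenated (17 bytes): E3 81 BF D8 B5 65 F1 9F 94 8C E2 97 A9 F0 B8 AA BD.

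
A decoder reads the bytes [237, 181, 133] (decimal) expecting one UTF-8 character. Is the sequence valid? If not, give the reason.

Structurally a 3-byte sequence; payload = 0xDD45.
But 0xDD45 is in U+D800–U+DFFF, the surrogate range. Surrogates are not Unicode scalar values and are forbidden in UTF-8.

invalid (encodes a surrogate (U+D800–U+DFFF))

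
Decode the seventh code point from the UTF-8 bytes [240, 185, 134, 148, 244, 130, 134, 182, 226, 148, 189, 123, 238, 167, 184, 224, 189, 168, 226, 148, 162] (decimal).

Offset 0: leading byte 0xF0 = 11110000 → 4-byte char #1 = F0 B9 86 94.
Offset 4: leading byte 0xF4 = 11110100 → 4-byte char #2 = F4 82 86 B6.
Offset 8: leading byte 0xE2 = 11100010 → 3-byte char #3 = E2 94 BD.
Offset 11: leading byte 0x7B = 01111011 → 1-byte char #4 = 7B.
Offset 12: leading byte 0xEE = 11101110 → 3-byte char #5 = EE A7 B8.
Offset 15: leading byte 0xE0 = 11100000 → 3-byte char #6 = E0 BD A8.
Offset 18: leading byte 0xE2 = 11100010 → 3-byte char #7 = E2 94 A2.
Leading byte 0xE2 = 11100010 matches 1110xxxx → 3-byte sequence.
Byte 1: 0xE2 = 11100010, payload 0010 (4 bits).
Byte 2: 0x94 = 10010100 (10xxxxxx ✓), payload 010100.
Byte 3: 0xA2 = 10100010 (10xxxxxx ✓), payload 100010.
Concatenate: 0010010100100010 = 0x2522 (16 bits → U+2522).

U+2522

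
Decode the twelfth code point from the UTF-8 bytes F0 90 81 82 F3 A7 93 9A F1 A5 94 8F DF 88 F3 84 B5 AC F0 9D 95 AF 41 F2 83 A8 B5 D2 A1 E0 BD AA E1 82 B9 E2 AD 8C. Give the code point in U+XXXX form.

Offset 0: leading byte 0xF0 = 11110000 → 4-byte char #1 = F0 90 81 82.
Offset 4: leading byte 0xF3 = 11110011 → 4-byte char #2 = F3 A7 93 9A.
Offset 8: leading byte 0xF1 = 11110001 → 4-byte char #3 = F1 A5 94 8F.
Offset 12: leading byte 0xDF = 11011111 → 2-byte char #4 = DF 88.
Offset 14: leading byte 0xF3 = 11110011 → 4-byte char #5 = F3 84 B5 AC.
Offset 18: leading byte 0xF0 = 11110000 → 4-byte char #6 = F0 9D 95 AF.
Offset 22: leading byte 0x41 = 01000001 → 1-byte char #7 = 41.
Offset 23: leading byte 0xF2 = 11110010 → 4-byte char #8 = F2 83 A8 B5.
Offset 27: leading byte 0xD2 = 11010010 → 2-byte char #9 = D2 A1.
Offset 29: leading byte 0xE0 = 11100000 → 3-byte char #10 = E0 BD AA.
Offset 32: leading byte 0xE1 = 11100001 → 3-byte char #11 = E1 82 B9.
Offset 35: leading byte 0xE2 = 11100010 → 3-byte char #12 = E2 AD 8C.
Leading byte 0xE2 = 11100010 matches 1110xxxx → 3-byte sequence.
Byte 1: 0xE2 = 11100010, payload 0010 (4 bits).
Byte 2: 0xAD = 10101101 (10xxxxxx ✓), payload 101101.
Byte 3: 0x8C = 10001100 (10xxxxxx ✓), payload 001100.
Concatenate: 0010101101001100 = 0x2B4C (16 bits → U+2B4C).

U+2B4C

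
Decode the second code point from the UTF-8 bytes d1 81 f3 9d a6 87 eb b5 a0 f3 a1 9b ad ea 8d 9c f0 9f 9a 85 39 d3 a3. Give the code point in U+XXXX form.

U+DD987

Offset 0: leading byte 0xD1 = 11010001 → 2-byte char #1 = D1 81.
Offset 2: leading byte 0xF3 = 11110011 → 4-byte char #2 = F3 9D A6 87.
Leading byte 0xF3 = 11110011 matches 11110xxx → 4-byte sequence.
Byte 1: 0xF3 = 11110011, payload 011 (3 bits).
Byte 2: 0x9D = 10011101 (10xxxxxx ✓), payload 011101.
Byte 3: 0xA6 = 10100110 (10xxxxxx ✓), payload 100110.
Byte 4: 0x87 = 10000111 (10xxxxxx ✓), payload 000111.
Concatenate: 011011101100110000111 = 0xDD987 (21 bits → U+DD987).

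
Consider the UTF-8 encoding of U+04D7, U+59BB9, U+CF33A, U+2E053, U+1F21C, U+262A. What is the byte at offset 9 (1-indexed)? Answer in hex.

0x8C

1-indexed offset 9 is 0-indexed offset 8.
U+04D7 → 2-byte form D3 97 at offsets 0–1.
U+59BB9 → 4-byte form F1 99 AE B9 at offsets 2–5.
U+CF33A → 4-byte form F3 8F 8C BA at offsets 6–9.
Offset 8 falls in char 3's range; it's byte 3 of F3 8F 8C BA = 0x8C.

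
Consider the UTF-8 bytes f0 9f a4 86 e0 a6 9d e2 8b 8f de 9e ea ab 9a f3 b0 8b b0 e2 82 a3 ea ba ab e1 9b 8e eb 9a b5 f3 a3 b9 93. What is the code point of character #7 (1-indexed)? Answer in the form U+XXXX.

U+20A3

Offset 0: leading byte 0xF0 = 11110000 → 4-byte char #1 = F0 9F A4 86.
Offset 4: leading byte 0xE0 = 11100000 → 3-byte char #2 = E0 A6 9D.
Offset 7: leading byte 0xE2 = 11100010 → 3-byte char #3 = E2 8B 8F.
Offset 10: leading byte 0xDE = 11011110 → 2-byte char #4 = DE 9E.
Offset 12: leading byte 0xEA = 11101010 → 3-byte char #5 = EA AB 9A.
Offset 15: leading byte 0xF3 = 11110011 → 4-byte char #6 = F3 B0 8B B0.
Offset 19: leading byte 0xE2 = 11100010 → 3-byte char #7 = E2 82 A3.
Leading byte 0xE2 = 11100010 matches 1110xxxx → 3-byte sequence.
Byte 1: 0xE2 = 11100010, payload 0010 (4 bits).
Byte 2: 0x82 = 10000010 (10xxxxxx ✓), payload 000010.
Byte 3: 0xA3 = 10100011 (10xxxxxx ✓), payload 100011.
Concatenate: 0010000010100011 = 0x20A3 (16 bits → U+20A3).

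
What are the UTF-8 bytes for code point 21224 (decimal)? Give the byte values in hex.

U+52E8 = 0x52E8 = 21224 decimal. In range U+0800–U+FFFF → 3-byte form: 1110xxxx 10xxxxxx 10xxxxxx.
Binary (16 bits): 0101001011101000.
Split 4+6+6: 0101 | 001011 | 101000.
Byte 1: 11100101 = 0xE5.
Byte 2: 10001011 = 0x8B.
Byte 3: 10101000 = 0xA8.

E5 8B A8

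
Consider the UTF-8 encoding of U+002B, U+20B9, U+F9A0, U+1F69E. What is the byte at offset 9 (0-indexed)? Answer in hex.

0x9A

U+002B → 1-byte form 2B at offsets 0–0.
U+20B9 → 3-byte form E2 82 B9 at offsets 1–3.
U+F9A0 → 3-byte form EF A6 A0 at offsets 4–6.
U+1F69E → 4-byte form F0 9F 9A 9E at offsets 7–10.
Offset 9 falls in char 4's range; it's byte 3 of F0 9F 9A 9E = 0x9A.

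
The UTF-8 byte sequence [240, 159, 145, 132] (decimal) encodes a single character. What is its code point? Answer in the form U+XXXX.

Leading byte 0xF0 = 11110000 matches 11110xxx → 4-byte sequence.
Byte 1: 0xF0 = 11110000, payload 000 (3 bits).
Byte 2: 0x9F = 10011111 (10xxxxxx ✓), payload 011111.
Byte 3: 0x91 = 10010001 (10xxxxxx ✓), payload 010001.
Byte 4: 0x84 = 10000100 (10xxxxxx ✓), payload 000100.
Concatenate: 000011111010001000100 = 0x1F444 (21 bits → U+1F444).

U+1F444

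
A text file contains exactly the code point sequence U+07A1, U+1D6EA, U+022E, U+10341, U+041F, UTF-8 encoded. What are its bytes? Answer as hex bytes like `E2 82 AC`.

U+07A1: 2-byte form → DE A1.
U+1D6EA: 4-byte form → F0 9D 9B AA.
U+022E: 2-byte form → C8 AE.
U+10341: 4-byte form → F0 90 8D 81.
U+041F: 2-byte form → D0 9F.
Concatenated (14 bytes): DE A1 F0 9D 9B AA C8 AE F0 90 8D 81 D0 9F.

DE A1 F0 9D 9B AA C8 AE F0 90 8D 81 D0 9F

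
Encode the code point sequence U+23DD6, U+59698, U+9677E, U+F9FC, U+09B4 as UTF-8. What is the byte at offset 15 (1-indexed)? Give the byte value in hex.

1-indexed offset 15 is 0-indexed offset 14.
U+23DD6 → 4-byte form F0 A3 B7 96 at offsets 0–3.
U+59698 → 4-byte form F1 99 9A 98 at offsets 4–7.
U+9677E → 4-byte form F2 96 9D BE at offsets 8–11.
U+F9FC → 3-byte form EF A7 BC at offsets 12–14.
Offset 14 falls in char 4's range; it's byte 3 of EF A7 BC = 0xBC.

0xBC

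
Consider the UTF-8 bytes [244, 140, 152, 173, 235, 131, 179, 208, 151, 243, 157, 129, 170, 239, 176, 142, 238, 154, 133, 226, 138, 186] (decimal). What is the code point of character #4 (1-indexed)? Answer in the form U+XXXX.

Offset 0: leading byte 0xF4 = 11110100 → 4-byte char #1 = F4 8C 98 AD.
Offset 4: leading byte 0xEB = 11101011 → 3-byte char #2 = EB 83 B3.
Offset 7: leading byte 0xD0 = 11010000 → 2-byte char #3 = D0 97.
Offset 9: leading byte 0xF3 = 11110011 → 4-byte char #4 = F3 9D 81 AA.
Leading byte 0xF3 = 11110011 matches 11110xxx → 4-byte sequence.
Byte 1: 0xF3 = 11110011, payload 011 (3 bits).
Byte 2: 0x9D = 10011101 (10xxxxxx ✓), payload 011101.
Byte 3: 0x81 = 10000001 (10xxxxxx ✓), payload 000001.
Byte 4: 0xAA = 10101010 (10xxxxxx ✓), payload 101010.
Concatenate: 011011101000001101010 = 0xDD06A (21 bits → U+DD06A).

U+DD06A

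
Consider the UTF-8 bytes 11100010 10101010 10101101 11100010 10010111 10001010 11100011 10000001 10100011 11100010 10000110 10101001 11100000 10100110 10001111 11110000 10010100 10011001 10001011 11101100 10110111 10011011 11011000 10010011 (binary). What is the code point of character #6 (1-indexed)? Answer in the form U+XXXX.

Offset 0: leading byte 0xE2 = 11100010 → 3-byte char #1 = E2 AA AD.
Offset 3: leading byte 0xE2 = 11100010 → 3-byte char #2 = E2 97 8A.
Offset 6: leading byte 0xE3 = 11100011 → 3-byte char #3 = E3 81 A3.
Offset 9: leading byte 0xE2 = 11100010 → 3-byte char #4 = E2 86 A9.
Offset 12: leading byte 0xE0 = 11100000 → 3-byte char #5 = E0 A6 8F.
Offset 15: leading byte 0xF0 = 11110000 → 4-byte char #6 = F0 94 99 8B.
Leading byte 0xF0 = 11110000 matches 11110xxx → 4-byte sequence.
Byte 1: 0xF0 = 11110000, payload 000 (3 bits).
Byte 2: 0x94 = 10010100 (10xxxxxx ✓), payload 010100.
Byte 3: 0x99 = 10011001 (10xxxxxx ✓), payload 011001.
Byte 4: 0x8B = 10001011 (10xxxxxx ✓), payload 001011.
Concatenate: 000010100011001001011 = 0x1464B (21 bits → U+1464B).

U+1464B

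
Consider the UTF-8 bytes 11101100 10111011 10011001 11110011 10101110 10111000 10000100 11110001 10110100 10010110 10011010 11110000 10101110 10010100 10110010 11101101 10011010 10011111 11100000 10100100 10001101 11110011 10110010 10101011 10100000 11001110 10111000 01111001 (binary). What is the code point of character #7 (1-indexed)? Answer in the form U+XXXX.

Offset 0: leading byte 0xEC = 11101100 → 3-byte char #1 = EC BB 99.
Offset 3: leading byte 0xF3 = 11110011 → 4-byte char #2 = F3 AE B8 84.
Offset 7: leading byte 0xF1 = 11110001 → 4-byte char #3 = F1 B4 96 9A.
Offset 11: leading byte 0xF0 = 11110000 → 4-byte char #4 = F0 AE 94 B2.
Offset 15: leading byte 0xED = 11101101 → 3-byte char #5 = ED 9A 9F.
Offset 18: leading byte 0xE0 = 11100000 → 3-byte char #6 = E0 A4 8D.
Offset 21: leading byte 0xF3 = 11110011 → 4-byte char #7 = F3 B2 AB A0.
Leading byte 0xF3 = 11110011 matches 11110xxx → 4-byte sequence.
Byte 1: 0xF3 = 11110011, payload 011 (3 bits).
Byte 2: 0xB2 = 10110010 (10xxxxxx ✓), payload 110010.
Byte 3: 0xAB = 10101011 (10xxxxxx ✓), payload 101011.
Byte 4: 0xA0 = 10100000 (10xxxxxx ✓), payload 100000.
Concatenate: 011110010101011100000 = 0xF2AE0 (21 bits → U+F2AE0).

U+F2AE0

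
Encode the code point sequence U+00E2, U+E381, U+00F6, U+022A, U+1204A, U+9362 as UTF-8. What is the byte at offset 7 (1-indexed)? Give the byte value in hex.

1-indexed offset 7 is 0-indexed offset 6.
U+00E2 → 2-byte form C3 A2 at offsets 0–1.
U+E381 → 3-byte form EE 8E 81 at offsets 2–4.
U+00F6 → 2-byte form C3 B6 at offsets 5–6.
Offset 6 falls in char 3's range; it's byte 2 of C3 B6 = 0xB6.

0xB6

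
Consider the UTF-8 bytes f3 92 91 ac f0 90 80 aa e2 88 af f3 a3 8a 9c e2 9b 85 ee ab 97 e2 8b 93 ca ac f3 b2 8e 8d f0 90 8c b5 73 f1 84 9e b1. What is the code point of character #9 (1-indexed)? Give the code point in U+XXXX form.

Offset 0: leading byte 0xF3 = 11110011 → 4-byte char #1 = F3 92 91 AC.
Offset 4: leading byte 0xF0 = 11110000 → 4-byte char #2 = F0 90 80 AA.
Offset 8: leading byte 0xE2 = 11100010 → 3-byte char #3 = E2 88 AF.
Offset 11: leading byte 0xF3 = 11110011 → 4-byte char #4 = F3 A3 8A 9C.
Offset 15: leading byte 0xE2 = 11100010 → 3-byte char #5 = E2 9B 85.
Offset 18: leading byte 0xEE = 11101110 → 3-byte char #6 = EE AB 97.
Offset 21: leading byte 0xE2 = 11100010 → 3-byte char #7 = E2 8B 93.
Offset 24: leading byte 0xCA = 11001010 → 2-byte char #8 = CA AC.
Offset 26: leading byte 0xF3 = 11110011 → 4-byte char #9 = F3 B2 8E 8D.
Leading byte 0xF3 = 11110011 matches 11110xxx → 4-byte sequence.
Byte 1: 0xF3 = 11110011, payload 011 (3 bits).
Byte 2: 0xB2 = 10110010 (10xxxxxx ✓), payload 110010.
Byte 3: 0x8E = 10001110 (10xxxxxx ✓), payload 001110.
Byte 4: 0x8D = 10001101 (10xxxxxx ✓), payload 001101.
Concatenate: 011110010001110001101 = 0xF238D (21 bits → U+F238D).

U+F238D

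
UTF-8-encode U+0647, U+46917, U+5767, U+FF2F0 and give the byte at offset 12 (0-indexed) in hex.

0xB0

U+0647 → 2-byte form D9 87 at offsets 0–1.
U+46917 → 4-byte form F1 86 A4 97 at offsets 2–5.
U+5767 → 3-byte form E5 9D A7 at offsets 6–8.
U+FF2F0 → 4-byte form F3 BF 8B B0 at offsets 9–12.
Offset 12 falls in char 4's range; it's byte 4 of F3 BF 8B B0 = 0xB0.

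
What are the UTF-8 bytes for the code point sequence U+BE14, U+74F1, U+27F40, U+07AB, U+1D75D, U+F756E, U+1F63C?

U+BE14: 3-byte form → EB B8 94.
U+74F1: 3-byte form → E7 93 B1.
U+27F40: 4-byte form → F0 A7 BD 80.
U+07AB: 2-byte form → DE AB.
U+1D75D: 4-byte form → F0 9D 9D 9D.
U+F756E: 4-byte form → F3 B7 95 AE.
U+1F63C: 4-byte form → F0 9F 98 BC.
Concatenated (24 bytes): EB B8 94 E7 93 B1 F0 A7 BD 80 DE AB F0 9D 9D 9D F3 B7 95 AE F0 9F 98 BC.

EB B8 94 E7 93 B1 F0 A7 BD 80 DE AB F0 9D 9D 9D F3 B7 95 AE F0 9F 98 BC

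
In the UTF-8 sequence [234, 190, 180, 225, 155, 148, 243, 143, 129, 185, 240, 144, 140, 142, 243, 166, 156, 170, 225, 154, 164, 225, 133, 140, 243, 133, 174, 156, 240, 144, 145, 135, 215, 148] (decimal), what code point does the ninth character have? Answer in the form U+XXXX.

U+10447

Offset 0: leading byte 0xEA = 11101010 → 3-byte char #1 = EA BE B4.
Offset 3: leading byte 0xE1 = 11100001 → 3-byte char #2 = E1 9B 94.
Offset 6: leading byte 0xF3 = 11110011 → 4-byte char #3 = F3 8F 81 B9.
Offset 10: leading byte 0xF0 = 11110000 → 4-byte char #4 = F0 90 8C 8E.
Offset 14: leading byte 0xF3 = 11110011 → 4-byte char #5 = F3 A6 9C AA.
Offset 18: leading byte 0xE1 = 11100001 → 3-byte char #6 = E1 9A A4.
Offset 21: leading byte 0xE1 = 11100001 → 3-byte char #7 = E1 85 8C.
Offset 24: leading byte 0xF3 = 11110011 → 4-byte char #8 = F3 85 AE 9C.
Offset 28: leading byte 0xF0 = 11110000 → 4-byte char #9 = F0 90 91 87.
Leading byte 0xF0 = 11110000 matches 11110xxx → 4-byte sequence.
Byte 1: 0xF0 = 11110000, payload 000 (3 bits).
Byte 2: 0x90 = 10010000 (10xxxxxx ✓), payload 010000.
Byte 3: 0x91 = 10010001 (10xxxxxx ✓), payload 010001.
Byte 4: 0x87 = 10000111 (10xxxxxx ✓), payload 000111.
Concatenate: 000010000010001000111 = 0x10447 (21 bits → U+10447).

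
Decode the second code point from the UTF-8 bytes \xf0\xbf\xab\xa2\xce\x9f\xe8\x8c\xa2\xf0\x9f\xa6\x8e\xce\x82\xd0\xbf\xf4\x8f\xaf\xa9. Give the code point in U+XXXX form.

U+039F

Offset 0: leading byte 0xF0 = 11110000 → 4-byte char #1 = F0 BF AB A2.
Offset 4: leading byte 0xCE = 11001110 → 2-byte char #2 = CE 9F.
Leading byte 0xCE = 11001110 matches 110xxxxx → 2-byte sequence.
Byte 1: 0xCE = 11001110, payload 01110 (5 bits).
Byte 2: 0x9F = 10011111 (10xxxxxx ✓), payload 011111.
Concatenate: 01110011111 = 0x39F (11 bits → U+039F).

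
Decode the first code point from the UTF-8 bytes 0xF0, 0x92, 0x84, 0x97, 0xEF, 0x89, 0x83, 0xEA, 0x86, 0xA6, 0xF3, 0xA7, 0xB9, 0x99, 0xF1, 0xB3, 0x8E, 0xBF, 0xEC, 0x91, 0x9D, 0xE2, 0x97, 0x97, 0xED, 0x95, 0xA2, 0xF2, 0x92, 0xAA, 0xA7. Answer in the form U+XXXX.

U+12117

Offset 0: leading byte 0xF0 = 11110000 → 4-byte char #1 = F0 92 84 97.
Leading byte 0xF0 = 11110000 matches 11110xxx → 4-byte sequence.
Byte 1: 0xF0 = 11110000, payload 000 (3 bits).
Byte 2: 0x92 = 10010010 (10xxxxxx ✓), payload 010010.
Byte 3: 0x84 = 10000100 (10xxxxxx ✓), payload 000100.
Byte 4: 0x97 = 10010111 (10xxxxxx ✓), payload 010111.
Concatenate: 000010010000100010111 = 0x12117 (21 bits → U+12117).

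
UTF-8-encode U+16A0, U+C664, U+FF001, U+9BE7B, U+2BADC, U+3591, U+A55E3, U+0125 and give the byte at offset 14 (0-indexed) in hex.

0xF0

U+16A0 → 3-byte form E1 9A A0 at offsets 0–2.
U+C664 → 3-byte form EC 99 A4 at offsets 3–5.
U+FF001 → 4-byte form F3 BF 80 81 at offsets 6–9.
U+9BE7B → 4-byte form F2 9B B9 BB at offsets 10–13.
U+2BADC → 4-byte form F0 AB AB 9C at offsets 14–17.
Offset 14 falls in char 5's range; it's byte 1 of F0 AB AB 9C = 0xF0.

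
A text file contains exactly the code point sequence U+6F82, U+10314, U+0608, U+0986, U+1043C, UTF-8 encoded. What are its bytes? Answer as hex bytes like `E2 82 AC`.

E6 BE 82 F0 90 8C 94 D8 88 E0 A6 86 F0 90 90 BC

U+6F82: 3-byte form → E6 BE 82.
U+10314: 4-byte form → F0 90 8C 94.
U+0608: 2-byte form → D8 88.
U+0986: 3-byte form → E0 A6 86.
U+1043C: 4-byte form → F0 90 90 BC.
Concatenated (16 bytes): E6 BE 82 F0 90 8C 94 D8 88 E0 A6 86 F0 90 90 BC.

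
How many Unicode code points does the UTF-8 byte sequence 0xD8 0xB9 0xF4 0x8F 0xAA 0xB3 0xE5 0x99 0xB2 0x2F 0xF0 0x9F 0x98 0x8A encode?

5

Byte at offset 0: 0xD8 = 11011000 → 2-byte char (#1). Advance 2.
Byte at offset 2: 0xF4 = 11110100 → 4-byte char (#2). Advance 4.
Byte at offset 6: 0xE5 = 11100101 → 3-byte char (#3). Advance 3.
Byte at offset 9: 0x2F = 00101111 → 1-byte char (#4). Advance 1.
Byte at offset 10: 0xF0 = 11110000 → 4-byte char (#5). Advance 4.
Reached end at offset 14 after 5 code points.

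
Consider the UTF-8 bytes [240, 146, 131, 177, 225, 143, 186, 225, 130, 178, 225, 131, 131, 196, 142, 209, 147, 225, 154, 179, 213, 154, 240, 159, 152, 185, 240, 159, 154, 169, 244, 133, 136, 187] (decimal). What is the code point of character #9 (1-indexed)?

U+1F639

Offset 0: leading byte 0xF0 = 11110000 → 4-byte char #1 = F0 92 83 B1.
Offset 4: leading byte 0xE1 = 11100001 → 3-byte char #2 = E1 8F BA.
Offset 7: leading byte 0xE1 = 11100001 → 3-byte char #3 = E1 82 B2.
Offset 10: leading byte 0xE1 = 11100001 → 3-byte char #4 = E1 83 83.
Offset 13: leading byte 0xC4 = 11000100 → 2-byte char #5 = C4 8E.
Offset 15: leading byte 0xD1 = 11010001 → 2-byte char #6 = D1 93.
Offset 17: leading byte 0xE1 = 11100001 → 3-byte char #7 = E1 9A B3.
Offset 20: leading byte 0xD5 = 11010101 → 2-byte char #8 = D5 9A.
Offset 22: leading byte 0xF0 = 11110000 → 4-byte char #9 = F0 9F 98 B9.
Leading byte 0xF0 = 11110000 matches 11110xxx → 4-byte sequence.
Byte 1: 0xF0 = 11110000, payload 000 (3 bits).
Byte 2: 0x9F = 10011111 (10xxxxxx ✓), payload 011111.
Byte 3: 0x98 = 10011000 (10xxxxxx ✓), payload 011000.
Byte 4: 0xB9 = 10111001 (10xxxxxx ✓), payload 111001.
Concatenate: 000011111011000111001 = 0x1F639 (21 bits → U+1F639).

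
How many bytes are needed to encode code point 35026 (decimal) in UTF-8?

3

U+88D2 = 0x88D2. UTF-8 uses 1 byte below 0x80, 2 below 0x800, 3 below 0x10000, 4 up to 0x10FFFF. 0x88D2 is in U+0800–U+FFFF → 3 bytes.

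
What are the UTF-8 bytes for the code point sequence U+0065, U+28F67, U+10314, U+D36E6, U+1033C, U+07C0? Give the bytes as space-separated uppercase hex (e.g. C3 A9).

U+0065: 1-byte form → 65.
U+28F67: 4-byte form → F0 A8 BD A7.
U+10314: 4-byte form → F0 90 8C 94.
U+D36E6: 4-byte form → F3 93 9B A6.
U+1033C: 4-byte form → F0 90 8C BC.
U+07C0: 2-byte form → DF 80.
Concatenated (19 bytes): 65 F0 A8 BD A7 F0 90 8C 94 F3 93 9B A6 F0 90 8C BC DF 80.

65 F0 A8 BD A7 F0 90 8C 94 F3 93 9B A6 F0 90 8C BC DF 80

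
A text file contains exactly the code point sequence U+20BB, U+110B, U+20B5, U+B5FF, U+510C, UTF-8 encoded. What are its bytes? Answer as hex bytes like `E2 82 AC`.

E2 82 BB E1 84 8B E2 82 B5 EB 97 BF E5 84 8C

U+20BB: 3-byte form → E2 82 BB.
U+110B: 3-byte form → E1 84 8B.
U+20B5: 3-byte form → E2 82 B5.
U+B5FF: 3-byte form → EB 97 BF.
U+510C: 3-byte form → E5 84 8C.
Concatenated (15 bytes): E2 82 BB E1 84 8B E2 82 B5 EB 97 BF E5 84 8C.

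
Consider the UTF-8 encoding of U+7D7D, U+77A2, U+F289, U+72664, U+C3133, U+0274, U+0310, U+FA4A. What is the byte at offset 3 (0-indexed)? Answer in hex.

U+7D7D → 3-byte form E7 B5 BD at offsets 0–2.
U+77A2 → 3-byte form E7 9E A2 at offsets 3–5.
Offset 3 falls in char 2's range; it's byte 1 of E7 9E A2 = 0xE7.

0xE7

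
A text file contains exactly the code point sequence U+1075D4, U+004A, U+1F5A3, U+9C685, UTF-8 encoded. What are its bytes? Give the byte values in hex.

F4 87 97 94 4A F0 9F 96 A3 F2 9C 9A 85

U+1075D4: 4-byte form → F4 87 97 94.
U+004A: 1-byte form → 4A.
U+1F5A3: 4-byte form → F0 9F 96 A3.
U+9C685: 4-byte form → F2 9C 9A 85.
Concatenated (13 bytes): F4 87 97 94 4A F0 9F 96 A3 F2 9C 9A 85.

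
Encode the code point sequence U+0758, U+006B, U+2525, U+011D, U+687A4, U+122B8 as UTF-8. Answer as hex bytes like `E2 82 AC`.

U+0758: 2-byte form → DD 98.
U+006B: 1-byte form → 6B.
U+2525: 3-byte form → E2 94 A5.
U+011D: 2-byte form → C4 9D.
U+687A4: 4-byte form → F1 A8 9E A4.
U+122B8: 4-byte form → F0 92 8A B8.
Concatenated (16 bytes): DD 98 6B E2 94 A5 C4 9D F1 A8 9E A4 F0 92 8A B8.

DD 98 6B E2 94 A5 C4 9D F1 A8 9E A4 F0 92 8A B8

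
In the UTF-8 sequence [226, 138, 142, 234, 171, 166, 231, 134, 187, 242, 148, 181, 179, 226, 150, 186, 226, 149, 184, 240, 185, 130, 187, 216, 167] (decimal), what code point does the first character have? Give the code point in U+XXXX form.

Offset 0: leading byte 0xE2 = 11100010 → 3-byte char #1 = E2 8A 8E.
Leading byte 0xE2 = 11100010 matches 1110xxxx → 3-byte sequence.
Byte 1: 0xE2 = 11100010, payload 0010 (4 bits).
Byte 2: 0x8A = 10001010 (10xxxxxx ✓), payload 001010.
Byte 3: 0x8E = 10001110 (10xxxxxx ✓), payload 001110.
Concatenate: 0010001010001110 = 0x228E (16 bits → U+228E).

U+228E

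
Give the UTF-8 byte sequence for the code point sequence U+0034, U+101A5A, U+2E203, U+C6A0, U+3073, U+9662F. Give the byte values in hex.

34 F4 81 A9 9A F0 AE 88 83 EC 9A A0 E3 81 B3 F2 96 98 AF

U+0034: 1-byte form → 34.
U+101A5A: 4-byte form → F4 81 A9 9A.
U+2E203: 4-byte form → F0 AE 88 83.
U+C6A0: 3-byte form → EC 9A A0.
U+3073: 3-byte form → E3 81 B3.
U+9662F: 4-byte form → F2 96 98 AF.
Concatenated (19 bytes): 34 F4 81 A9 9A F0 AE 88 83 EC 9A A0 E3 81 B3 F2 96 98 AF.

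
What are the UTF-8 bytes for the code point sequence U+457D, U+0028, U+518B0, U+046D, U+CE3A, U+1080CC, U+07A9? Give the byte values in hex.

E4 95 BD 28 F1 91 A2 B0 D1 AD EC B8 BA F4 88 83 8C DE A9

U+457D: 3-byte form → E4 95 BD.
U+0028: 1-byte form → 28.
U+518B0: 4-byte form → F1 91 A2 B0.
U+046D: 2-byte form → D1 AD.
U+CE3A: 3-byte form → EC B8 BA.
U+1080CC: 4-byte form → F4 88 83 8C.
U+07A9: 2-byte form → DE A9.
Concatenated (19 bytes): E4 95 BD 28 F1 91 A2 B0 D1 AD EC B8 BA F4 88 83 8C DE A9.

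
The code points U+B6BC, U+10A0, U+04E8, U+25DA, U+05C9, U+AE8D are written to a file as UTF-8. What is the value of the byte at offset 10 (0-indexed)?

0x9A

U+B6BC → 3-byte form EB 9A BC at offsets 0–2.
U+10A0 → 3-byte form E1 82 A0 at offsets 3–5.
U+04E8 → 2-byte form D3 A8 at offsets 6–7.
U+25DA → 3-byte form E2 97 9A at offsets 8–10.
Offset 10 falls in char 4's range; it's byte 3 of E2 97 9A = 0x9A.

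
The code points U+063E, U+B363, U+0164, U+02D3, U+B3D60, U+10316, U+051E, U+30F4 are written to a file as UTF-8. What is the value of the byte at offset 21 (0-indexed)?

U+063E → 2-byte form D8 BE at offsets 0–1.
U+B363 → 3-byte form EB 8D A3 at offsets 2–4.
U+0164 → 2-byte form C5 A4 at offsets 5–6.
U+02D3 → 2-byte form CB 93 at offsets 7–8.
U+B3D60 → 4-byte form F2 B3 B5 A0 at offsets 9–12.
U+10316 → 4-byte form F0 90 8C 96 at offsets 13–16.
U+051E → 2-byte form D4 9E at offsets 17–18.
U+30F4 → 3-byte form E3 83 B4 at offsets 19–21.
Offset 21 falls in char 8's range; it's byte 3 of E3 83 B4 = 0xB4.

0xB4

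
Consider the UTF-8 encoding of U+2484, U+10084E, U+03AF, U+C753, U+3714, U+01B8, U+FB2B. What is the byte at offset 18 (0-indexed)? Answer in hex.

U+2484 → 3-byte form E2 92 84 at offsets 0–2.
U+10084E → 4-byte form F4 80 A1 8E at offsets 3–6.
U+03AF → 2-byte form CE AF at offsets 7–8.
U+C753 → 3-byte form EC 9D 93 at offsets 9–11.
U+3714 → 3-byte form E3 9C 94 at offsets 12–14.
U+01B8 → 2-byte form C6 B8 at offsets 15–16.
U+FB2B → 3-byte form EF AC AB at offsets 17–19.
Offset 18 falls in char 7's range; it's byte 2 of EF AC AB = 0xAC.

0xAC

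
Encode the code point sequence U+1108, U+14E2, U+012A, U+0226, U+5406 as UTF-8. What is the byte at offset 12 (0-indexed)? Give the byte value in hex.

0x86

U+1108 → 3-byte form E1 84 88 at offsets 0–2.
U+14E2 → 3-byte form E1 93 A2 at offsets 3–5.
U+012A → 2-byte form C4 AA at offsets 6–7.
U+0226 → 2-byte form C8 A6 at offsets 8–9.
U+5406 → 3-byte form E5 90 86 at offsets 10–12.
Offset 12 falls in char 5's range; it's byte 3 of E5 90 86 = 0x86.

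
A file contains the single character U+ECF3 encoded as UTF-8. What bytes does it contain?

U+ECF3 = 0xECF3 = 60659 decimal. In range U+0800–U+FFFF → 3-byte form: 1110xxxx 10xxxxxx 10xxxxxx.
Binary (16 bits): 1110110011110011.
Split 4+6+6: 1110 | 110011 | 110011.
Byte 1: 11101110 = 0xEE.
Byte 2: 10110011 = 0xB3.
Byte 3: 10110011 = 0xB3.

EE B3 B3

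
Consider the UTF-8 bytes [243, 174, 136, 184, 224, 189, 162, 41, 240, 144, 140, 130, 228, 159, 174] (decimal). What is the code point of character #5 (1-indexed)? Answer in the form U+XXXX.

Offset 0: leading byte 0xF3 = 11110011 → 4-byte char #1 = F3 AE 88 B8.
Offset 4: leading byte 0xE0 = 11100000 → 3-byte char #2 = E0 BD A2.
Offset 7: leading byte 0x29 = 00101001 → 1-byte char #3 = 29.
Offset 8: leading byte 0xF0 = 11110000 → 4-byte char #4 = F0 90 8C 82.
Offset 12: leading byte 0xE4 = 11100100 → 3-byte char #5 = E4 9F AE.
Leading byte 0xE4 = 11100100 matches 1110xxxx → 3-byte sequence.
Byte 1: 0xE4 = 11100100, payload 0100 (4 bits).
Byte 2: 0x9F = 10011111 (10xxxxxx ✓), payload 011111.
Byte 3: 0xAE = 10101110 (10xxxxxx ✓), payload 101110.
Concatenate: 0100011111101110 = 0x47EE (16 bits → U+47EE).

U+47EE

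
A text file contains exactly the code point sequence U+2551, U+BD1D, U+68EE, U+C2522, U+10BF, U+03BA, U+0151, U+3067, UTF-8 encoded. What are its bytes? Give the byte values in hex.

U+2551: 3-byte form → E2 95 91.
U+BD1D: 3-byte form → EB B4 9D.
U+68EE: 3-byte form → E6 A3 AE.
U+C2522: 4-byte form → F3 82 94 A2.
U+10BF: 3-byte form → E1 82 BF.
U+03BA: 2-byte form → CE BA.
U+0151: 2-byte form → C5 91.
U+3067: 3-byte form → E3 81 A7.
Concatenated (23 bytes): E2 95 91 EB B4 9D E6 A3 AE F3 82 94 A2 E1 82 BF CE BA C5 91 E3 81 A7.

E2 95 91 EB B4 9D E6 A3 AE F3 82 94 A2 E1 82 BF CE BA C5 91 E3 81 A7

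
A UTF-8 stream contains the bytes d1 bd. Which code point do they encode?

Leading byte 0xD1 = 11010001 matches 110xxxxx → 2-byte sequence.
Byte 1: 0xD1 = 11010001, payload 10001 (5 bits).
Byte 2: 0xBD = 10111101 (10xxxxxx ✓), payload 111101.
Concatenate: 10001111101 = 0x47D (11 bits → U+047D).

U+047D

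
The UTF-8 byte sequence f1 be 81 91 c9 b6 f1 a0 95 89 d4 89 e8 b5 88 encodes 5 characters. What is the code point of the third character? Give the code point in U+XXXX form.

Offset 0: leading byte 0xF1 = 11110001 → 4-byte char #1 = F1 BE 81 91.
Offset 4: leading byte 0xC9 = 11001001 → 2-byte char #2 = C9 B6.
Offset 6: leading byte 0xF1 = 11110001 → 4-byte char #3 = F1 A0 95 89.
Leading byte 0xF1 = 11110001 matches 11110xxx → 4-byte sequence.
Byte 1: 0xF1 = 11110001, payload 001 (3 bits).
Byte 2: 0xA0 = 10100000 (10xxxxxx ✓), payload 100000.
Byte 3: 0x95 = 10010101 (10xxxxxx ✓), payload 010101.
Byte 4: 0x89 = 10001001 (10xxxxxx ✓), payload 001001.
Concatenate: 001100000010101001001 = 0x60549 (21 bits → U+60549).

U+60549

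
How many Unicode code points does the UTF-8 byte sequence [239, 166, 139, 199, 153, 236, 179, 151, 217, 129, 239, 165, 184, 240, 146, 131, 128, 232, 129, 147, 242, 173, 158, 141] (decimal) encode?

Byte at offset 0: 0xEF = 11101111 → 3-byte char (#1). Advance 3.
Byte at offset 3: 0xC7 = 11000111 → 2-byte char (#2). Advance 2.
Byte at offset 5: 0xEC = 11101100 → 3-byte char (#3). Advance 3.
Byte at offset 8: 0xD9 = 11011001 → 2-byte char (#4). Advance 2.
Byte at offset 10: 0xEF = 11101111 → 3-byte char (#5). Advance 3.
Byte at offset 13: 0xF0 = 11110000 → 4-byte char (#6). Advance 4.
Byte at offset 17: 0xE8 = 11101000 → 3-byte char (#7). Advance 3.
Byte at offset 20: 0xF2 = 11110010 → 4-byte char (#8). Advance 4.
Reached end at offset 24 after 8 code points.

8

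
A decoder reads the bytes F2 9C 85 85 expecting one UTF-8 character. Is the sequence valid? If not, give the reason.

Leading byte 0xF2 = 11110010 → 4-byte form.
Continuation bytes 0x9C=10011100, 0x85=10000101, 0x85=10000101 all match 10xxxxxx.
Decoded value 0x9C145 is ≥ 0x10000 (shortest form) and not a surrogate.

valid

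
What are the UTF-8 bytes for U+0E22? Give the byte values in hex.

U+0E22 = 0xE22 = 3618 decimal. In range U+0800–U+FFFF → 3-byte form: 1110xxxx 10xxxxxx 10xxxxxx.
Binary (16 bits): 0000111000100010.
Split 4+6+6: 0000 | 111000 | 100010.
Byte 1: 11100000 = 0xE0.
Byte 2: 10111000 = 0xB8.
Byte 3: 10100010 = 0xA2.

E0 B8 A2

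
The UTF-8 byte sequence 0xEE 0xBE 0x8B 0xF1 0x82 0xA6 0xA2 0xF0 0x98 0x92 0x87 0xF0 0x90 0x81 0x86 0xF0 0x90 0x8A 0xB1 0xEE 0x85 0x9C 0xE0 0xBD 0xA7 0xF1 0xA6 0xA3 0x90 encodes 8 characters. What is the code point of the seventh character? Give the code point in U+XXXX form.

Offset 0: leading byte 0xEE = 11101110 → 3-byte char #1 = EE BE 8B.
Offset 3: leading byte 0xF1 = 11110001 → 4-byte char #2 = F1 82 A6 A2.
Offset 7: leading byte 0xF0 = 11110000 → 4-byte char #3 = F0 98 92 87.
Offset 11: leading byte 0xF0 = 11110000 → 4-byte char #4 = F0 90 81 86.
Offset 15: leading byte 0xF0 = 11110000 → 4-byte char #5 = F0 90 8A B1.
Offset 19: leading byte 0xEE = 11101110 → 3-byte char #6 = EE 85 9C.
Offset 22: leading byte 0xE0 = 11100000 → 3-byte char #7 = E0 BD A7.
Leading byte 0xE0 = 11100000 matches 1110xxxx → 3-byte sequence.
Byte 1: 0xE0 = 11100000, payload 0000 (4 bits).
Byte 2: 0xBD = 10111101 (10xxxxxx ✓), payload 111101.
Byte 3: 0xA7 = 10100111 (10xxxxxx ✓), payload 100111.
Concatenate: 0000111101100111 = 0xF67 (16 bits → U+0F67).

U+0F67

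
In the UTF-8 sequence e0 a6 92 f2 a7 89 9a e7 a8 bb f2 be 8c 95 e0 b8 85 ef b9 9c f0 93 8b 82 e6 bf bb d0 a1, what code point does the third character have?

U+7A3B

Offset 0: leading byte 0xE0 = 11100000 → 3-byte char #1 = E0 A6 92.
Offset 3: leading byte 0xF2 = 11110010 → 4-byte char #2 = F2 A7 89 9A.
Offset 7: leading byte 0xE7 = 11100111 → 3-byte char #3 = E7 A8 BB.
Leading byte 0xE7 = 11100111 matches 1110xxxx → 3-byte sequence.
Byte 1: 0xE7 = 11100111, payload 0111 (4 bits).
Byte 2: 0xA8 = 10101000 (10xxxxxx ✓), payload 101000.
Byte 3: 0xBB = 10111011 (10xxxxxx ✓), payload 111011.
Concatenate: 0111101000111011 = 0x7A3B (16 bits → U+7A3B).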